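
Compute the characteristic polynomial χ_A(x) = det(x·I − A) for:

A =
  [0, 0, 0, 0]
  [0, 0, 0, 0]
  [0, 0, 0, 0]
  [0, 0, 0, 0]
x^4

Expanding det(x·I − A) (e.g. by cofactor expansion or by noting that A is similar to its Jordan form J, which has the same characteristic polynomial as A) gives
  χ_A(x) = x^4
which factors as x^4. The eigenvalues (with algebraic multiplicities) are λ = 0 with multiplicity 4.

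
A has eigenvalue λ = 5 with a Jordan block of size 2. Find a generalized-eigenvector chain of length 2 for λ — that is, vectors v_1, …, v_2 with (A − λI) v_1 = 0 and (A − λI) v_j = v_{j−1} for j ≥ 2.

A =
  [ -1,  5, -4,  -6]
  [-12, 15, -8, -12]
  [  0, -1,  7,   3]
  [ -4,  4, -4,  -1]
A Jordan chain for λ = 5 of length 2:
v_1 = (-6, -12, 0, -4)ᵀ
v_2 = (1, 0, 0, 0)ᵀ

Let N = A − (5)·I. We want v_2 with N^2 v_2 = 0 but N^1 v_2 ≠ 0; then v_{j-1} := N · v_j for j = 2, …, 2.

Pick v_2 = (1, 0, 0, 0)ᵀ.
Then v_1 = N · v_2 = (-6, -12, 0, -4)ᵀ.

Sanity check: (A − (5)·I) v_1 = (0, 0, 0, 0)ᵀ = 0. ✓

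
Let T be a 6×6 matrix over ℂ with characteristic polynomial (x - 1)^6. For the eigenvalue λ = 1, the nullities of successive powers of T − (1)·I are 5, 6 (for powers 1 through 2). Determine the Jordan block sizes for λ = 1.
Block sizes for λ = 1: [2, 1, 1, 1, 1]

From the dimensions of kernels of powers, the number of Jordan blocks of size at least j is d_j − d_{j−1} where d_j = dim ker(N^j) (with d_0 = 0). Computing the differences gives [5, 1].
The number of blocks of size exactly k is (#blocks of size ≥ k) − (#blocks of size ≥ k + 1), so the partition is: 4 block(s) of size 1, 1 block(s) of size 2.
In nonincreasing order the block sizes are [2, 1, 1, 1, 1].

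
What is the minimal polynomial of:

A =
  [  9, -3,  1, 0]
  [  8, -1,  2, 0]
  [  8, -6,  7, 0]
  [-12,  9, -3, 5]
x^2 - 10*x + 25

The characteristic polynomial is χ_A(x) = (x - 5)^4, so the eigenvalues are known. The minimal polynomial is
  m_A(x) = Π_λ (x − λ)^{k_λ}
where k_λ is the size of the *largest* Jordan block for λ (equivalently, the smallest k with (A − λI)^k v = 0 for every generalised eigenvector v of λ).

  λ = 5: largest Jordan block has size 2, contributing (x − 5)^2

So m_A(x) = (x - 5)^2 = x^2 - 10*x + 25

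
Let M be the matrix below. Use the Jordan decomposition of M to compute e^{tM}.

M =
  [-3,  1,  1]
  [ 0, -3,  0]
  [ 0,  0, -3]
e^{tM} =
  [exp(-3*t), t*exp(-3*t), t*exp(-3*t)]
  [0, exp(-3*t), 0]
  [0, 0, exp(-3*t)]

Strategy: write M = P · J · P⁻¹ where J is a Jordan canonical form, so e^{tM} = P · e^{tJ} · P⁻¹, and e^{tJ} can be computed block-by-block.

M has Jordan form
J =
  [-3,  1,  0]
  [ 0, -3,  0]
  [ 0,  0, -3]
(up to reordering of blocks).

Per-block formulas:
  For a 1×1 block at λ = -3: exp(t · [-3]) = [e^(-3t)].
  For a 2×2 Jordan block J_2(-3): exp(t · J_2(-3)) = e^(-3t)·(I + t·N), where N is the 2×2 nilpotent shift.

After assembling e^{tJ} and conjugating by P, we get:

e^{tM} =
  [exp(-3*t), t*exp(-3*t), t*exp(-3*t)]
  [0, exp(-3*t), 0]
  [0, 0, exp(-3*t)]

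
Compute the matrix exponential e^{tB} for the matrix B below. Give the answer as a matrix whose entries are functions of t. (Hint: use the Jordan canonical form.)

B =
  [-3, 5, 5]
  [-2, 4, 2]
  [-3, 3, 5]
e^{tB} =
  [-5*t*exp(2*t) + exp(2*t), 5*t*exp(2*t), 5*t*exp(2*t)]
  [-2*t*exp(2*t), 2*t*exp(2*t) + exp(2*t), 2*t*exp(2*t)]
  [-3*t*exp(2*t), 3*t*exp(2*t), 3*t*exp(2*t) + exp(2*t)]

Strategy: write B = P · J · P⁻¹ where J is a Jordan canonical form, so e^{tB} = P · e^{tJ} · P⁻¹, and e^{tJ} can be computed block-by-block.

B has Jordan form
J =
  [2, 1, 0]
  [0, 2, 0]
  [0, 0, 2]
(up to reordering of blocks).

Per-block formulas:
  For a 1×1 block at λ = 2: exp(t · [2]) = [e^(2t)].
  For a 2×2 Jordan block J_2(2): exp(t · J_2(2)) = e^(2t)·(I + t·N), where N is the 2×2 nilpotent shift.

After assembling e^{tJ} and conjugating by P, we get:

e^{tB} =
  [-5*t*exp(2*t) + exp(2*t), 5*t*exp(2*t), 5*t*exp(2*t)]
  [-2*t*exp(2*t), 2*t*exp(2*t) + exp(2*t), 2*t*exp(2*t)]
  [-3*t*exp(2*t), 3*t*exp(2*t), 3*t*exp(2*t) + exp(2*t)]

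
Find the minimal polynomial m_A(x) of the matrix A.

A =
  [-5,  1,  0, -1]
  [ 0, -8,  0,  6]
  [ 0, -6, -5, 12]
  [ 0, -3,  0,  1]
x^3 + 12*x^2 + 45*x + 50

The characteristic polynomial is χ_A(x) = (x + 2)*(x + 5)^3, so the eigenvalues are known. The minimal polynomial is
  m_A(x) = Π_λ (x − λ)^{k_λ}
where k_λ is the size of the *largest* Jordan block for λ (equivalently, the smallest k with (A − λI)^k v = 0 for every generalised eigenvector v of λ).

  λ = -5: largest Jordan block has size 2, contributing (x + 5)^2
  λ = -2: largest Jordan block has size 1, contributing (x + 2)

So m_A(x) = (x + 2)*(x + 5)^2 = x^3 + 12*x^2 + 45*x + 50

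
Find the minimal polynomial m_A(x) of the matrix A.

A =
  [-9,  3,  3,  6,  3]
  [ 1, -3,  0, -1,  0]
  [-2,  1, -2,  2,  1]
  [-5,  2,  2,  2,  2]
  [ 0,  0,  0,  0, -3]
x^3 + 9*x^2 + 27*x + 27

The characteristic polynomial is χ_A(x) = (x + 3)^5, so the eigenvalues are known. The minimal polynomial is
  m_A(x) = Π_λ (x − λ)^{k_λ}
where k_λ is the size of the *largest* Jordan block for λ (equivalently, the smallest k with (A − λI)^k v = 0 for every generalised eigenvector v of λ).

  λ = -3: largest Jordan block has size 3, contributing (x + 3)^3

So m_A(x) = (x + 3)^3 = x^3 + 9*x^2 + 27*x + 27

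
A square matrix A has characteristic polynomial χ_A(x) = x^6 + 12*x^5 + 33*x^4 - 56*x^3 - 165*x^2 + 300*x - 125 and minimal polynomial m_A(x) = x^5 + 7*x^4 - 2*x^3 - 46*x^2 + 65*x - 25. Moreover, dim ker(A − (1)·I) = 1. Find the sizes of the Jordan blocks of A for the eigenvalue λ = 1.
Block sizes for λ = 1: [3]

Step 1 — from the characteristic polynomial, algebraic multiplicity of λ = 1 is 3. From dim ker(A − (1)·I) = 1, there are exactly 1 Jordan blocks for λ = 1.
Step 2 — from the minimal polynomial, the factor (x − 1)^3 tells us the largest block for λ = 1 has size 3.
Step 3 — with total size 3, 1 blocks, and largest block 3, the block sizes (in nonincreasing order) are [3].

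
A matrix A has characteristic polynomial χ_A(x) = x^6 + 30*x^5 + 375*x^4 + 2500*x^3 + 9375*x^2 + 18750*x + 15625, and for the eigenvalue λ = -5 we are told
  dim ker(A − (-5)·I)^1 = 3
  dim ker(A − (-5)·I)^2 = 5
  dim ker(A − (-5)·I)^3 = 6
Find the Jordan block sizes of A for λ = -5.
Block sizes for λ = -5: [3, 2, 1]

From the dimensions of kernels of powers, the number of Jordan blocks of size at least j is d_j − d_{j−1} where d_j = dim ker(N^j) (with d_0 = 0). Computing the differences gives [3, 2, 1].
The number of blocks of size exactly k is (#blocks of size ≥ k) − (#blocks of size ≥ k + 1), so the partition is: 1 block(s) of size 1, 1 block(s) of size 2, 1 block(s) of size 3.
In nonincreasing order the block sizes are [3, 2, 1].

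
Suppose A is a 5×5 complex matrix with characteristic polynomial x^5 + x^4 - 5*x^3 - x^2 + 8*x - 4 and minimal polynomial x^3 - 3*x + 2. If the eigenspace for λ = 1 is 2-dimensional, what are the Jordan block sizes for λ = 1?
Block sizes for λ = 1: [2, 1]

Step 1 — from the characteristic polynomial, algebraic multiplicity of λ = 1 is 3. From dim ker(A − (1)·I) = 2, there are exactly 2 Jordan blocks for λ = 1.
Step 2 — from the minimal polynomial, the factor (x − 1)^2 tells us the largest block for λ = 1 has size 2.
Step 3 — with total size 3, 2 blocks, and largest block 2, the block sizes (in nonincreasing order) are [2, 1].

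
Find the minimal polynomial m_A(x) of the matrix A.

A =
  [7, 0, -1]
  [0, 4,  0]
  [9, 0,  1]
x^2 - 8*x + 16

The characteristic polynomial is χ_A(x) = (x - 4)^3, so the eigenvalues are known. The minimal polynomial is
  m_A(x) = Π_λ (x − λ)^{k_λ}
where k_λ is the size of the *largest* Jordan block for λ (equivalently, the smallest k with (A − λI)^k v = 0 for every generalised eigenvector v of λ).

  λ = 4: largest Jordan block has size 2, contributing (x − 4)^2

So m_A(x) = (x - 4)^2 = x^2 - 8*x + 16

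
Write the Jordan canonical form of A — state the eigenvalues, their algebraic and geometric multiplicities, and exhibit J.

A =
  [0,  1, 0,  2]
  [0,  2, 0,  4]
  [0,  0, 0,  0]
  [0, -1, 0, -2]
J_2(0) ⊕ J_1(0) ⊕ J_1(0)

The characteristic polynomial is
  det(x·I − A) = x^4

Eigenvalues and multiplicities (the geometric multiplicity of λ is n − rank(A − λI), which equals the number of Jordan blocks for λ):
  λ = 0: algebraic multiplicity = 4, geometric multiplicity = 3

Determining the block sizes for each eigenvalue:
  λ = 0: 3 blocks summing to 4 forces exactly one block of size 2 and the rest size 1 → block sizes [2, 1, 1]

Assembling the blocks gives a Jordan form
J =
  [0, 1, 0, 0]
  [0, 0, 0, 0]
  [0, 0, 0, 0]
  [0, 0, 0, 0]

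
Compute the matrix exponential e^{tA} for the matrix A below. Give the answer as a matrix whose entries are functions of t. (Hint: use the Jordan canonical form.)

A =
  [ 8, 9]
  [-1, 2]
e^{tA} =
  [3*t*exp(5*t) + exp(5*t), 9*t*exp(5*t)]
  [-t*exp(5*t), -3*t*exp(5*t) + exp(5*t)]

Strategy: write A = P · J · P⁻¹ where J is a Jordan canonical form, so e^{tA} = P · e^{tJ} · P⁻¹, and e^{tJ} can be computed block-by-block.

A has Jordan form
J =
  [5, 1]
  [0, 5]
(up to reordering of blocks).

Per-block formulas:
  For a 2×2 Jordan block J_2(5): exp(t · J_2(5)) = e^(5t)·(I + t·N), where N is the 2×2 nilpotent shift.

After assembling e^{tJ} and conjugating by P, we get:

e^{tA} =
  [3*t*exp(5*t) + exp(5*t), 9*t*exp(5*t)]
  [-t*exp(5*t), -3*t*exp(5*t) + exp(5*t)]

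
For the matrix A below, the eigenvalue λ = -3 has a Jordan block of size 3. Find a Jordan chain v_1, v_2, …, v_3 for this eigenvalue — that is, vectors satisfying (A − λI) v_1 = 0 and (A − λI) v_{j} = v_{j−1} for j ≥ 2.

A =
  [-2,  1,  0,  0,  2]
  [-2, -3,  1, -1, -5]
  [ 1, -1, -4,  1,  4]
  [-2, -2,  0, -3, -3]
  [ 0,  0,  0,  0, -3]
A Jordan chain for λ = -3 of length 3:
v_1 = (-1, 1, 0, 2, 0)ᵀ
v_2 = (1, -2, 1, -2, 0)ᵀ
v_3 = (1, 0, 0, 0, 0)ᵀ

Let N = A − (-3)·I. We want v_3 with N^3 v_3 = 0 but N^2 v_3 ≠ 0; then v_{j-1} := N · v_j for j = 3, …, 2.

Pick v_3 = (1, 0, 0, 0, 0)ᵀ.
Then v_2 = N · v_3 = (1, -2, 1, -2, 0)ᵀ.
Then v_1 = N · v_2 = (-1, 1, 0, 2, 0)ᵀ.

Sanity check: (A − (-3)·I) v_1 = (0, 0, 0, 0, 0)ᵀ = 0. ✓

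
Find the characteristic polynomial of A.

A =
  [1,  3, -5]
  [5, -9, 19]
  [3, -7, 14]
x^3 - 6*x^2 + 12*x - 8

Expanding det(x·I − A) (e.g. by cofactor expansion or by noting that A is similar to its Jordan form J, which has the same characteristic polynomial as A) gives
  χ_A(x) = x^3 - 6*x^2 + 12*x - 8
which factors as (x - 2)^3. The eigenvalues (with algebraic multiplicities) are λ = 2 with multiplicity 3.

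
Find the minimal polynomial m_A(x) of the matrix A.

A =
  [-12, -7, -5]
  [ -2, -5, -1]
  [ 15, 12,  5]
x^3 + 12*x^2 + 48*x + 64

The characteristic polynomial is χ_A(x) = (x + 4)^3, so the eigenvalues are known. The minimal polynomial is
  m_A(x) = Π_λ (x − λ)^{k_λ}
where k_λ is the size of the *largest* Jordan block for λ (equivalently, the smallest k with (A − λI)^k v = 0 for every generalised eigenvector v of λ).

  λ = -4: largest Jordan block has size 3, contributing (x + 4)^3

So m_A(x) = (x + 4)^3 = x^3 + 12*x^2 + 48*x + 64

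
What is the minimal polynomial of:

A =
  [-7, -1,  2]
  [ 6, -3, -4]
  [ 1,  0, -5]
x^3 + 15*x^2 + 75*x + 125

The characteristic polynomial is χ_A(x) = (x + 5)^3, so the eigenvalues are known. The minimal polynomial is
  m_A(x) = Π_λ (x − λ)^{k_λ}
where k_λ is the size of the *largest* Jordan block for λ (equivalently, the smallest k with (A − λI)^k v = 0 for every generalised eigenvector v of λ).

  λ = -5: largest Jordan block has size 3, contributing (x + 5)^3

So m_A(x) = (x + 5)^3 = x^3 + 15*x^2 + 75*x + 125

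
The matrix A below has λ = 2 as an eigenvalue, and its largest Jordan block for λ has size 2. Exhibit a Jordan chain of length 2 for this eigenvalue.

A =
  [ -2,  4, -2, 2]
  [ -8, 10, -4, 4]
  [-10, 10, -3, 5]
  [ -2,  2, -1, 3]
A Jordan chain for λ = 2 of length 2:
v_1 = (-4, -8, -10, -2)ᵀ
v_2 = (1, 0, 0, 0)ᵀ

Let N = A − (2)·I. We want v_2 with N^2 v_2 = 0 but N^1 v_2 ≠ 0; then v_{j-1} := N · v_j for j = 2, …, 2.

Pick v_2 = (1, 0, 0, 0)ᵀ.
Then v_1 = N · v_2 = (-4, -8, -10, -2)ᵀ.

Sanity check: (A − (2)·I) v_1 = (0, 0, 0, 0)ᵀ = 0. ✓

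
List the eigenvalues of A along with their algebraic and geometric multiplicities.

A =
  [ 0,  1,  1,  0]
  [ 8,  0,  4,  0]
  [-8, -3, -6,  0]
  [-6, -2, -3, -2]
λ = -2: alg = 4, geom = 2

Step 1 — factor the characteristic polynomial to read off the algebraic multiplicities:
  χ_A(x) = (x + 2)^4

Step 2 — compute geometric multiplicities via the rank-nullity identity g(λ) = n − rank(A − λI):
  rank(A − (-2)·I) = 2, so dim ker(A − (-2)·I) = n − 2 = 2

Summary:
  λ = -2: algebraic multiplicity = 4, geometric multiplicity = 2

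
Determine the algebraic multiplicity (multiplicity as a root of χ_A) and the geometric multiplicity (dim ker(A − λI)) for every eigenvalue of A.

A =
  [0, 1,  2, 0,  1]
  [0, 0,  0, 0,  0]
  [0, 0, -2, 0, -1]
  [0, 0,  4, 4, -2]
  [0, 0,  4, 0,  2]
λ = 0: alg = 4, geom = 2; λ = 4: alg = 1, geom = 1

Step 1 — factor the characteristic polynomial to read off the algebraic multiplicities:
  χ_A(x) = x^4*(x - 4)

Step 2 — compute geometric multiplicities via the rank-nullity identity g(λ) = n − rank(A − λI):
  rank(A − (0)·I) = 3, so dim ker(A − (0)·I) = n − 3 = 2
  rank(A − (4)·I) = 4, so dim ker(A − (4)·I) = n − 4 = 1

Summary:
  λ = 0: algebraic multiplicity = 4, geometric multiplicity = 2
  λ = 4: algebraic multiplicity = 1, geometric multiplicity = 1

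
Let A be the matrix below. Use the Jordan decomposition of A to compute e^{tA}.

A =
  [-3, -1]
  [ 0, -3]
e^{tA} =
  [exp(-3*t), -t*exp(-3*t)]
  [0, exp(-3*t)]

Strategy: write A = P · J · P⁻¹ where J is a Jordan canonical form, so e^{tA} = P · e^{tJ} · P⁻¹, and e^{tJ} can be computed block-by-block.

A has Jordan form
J =
  [-3,  1]
  [ 0, -3]
(up to reordering of blocks).

Per-block formulas:
  For a 2×2 Jordan block J_2(-3): exp(t · J_2(-3)) = e^(-3t)·(I + t·N), where N is the 2×2 nilpotent shift.

After assembling e^{tJ} and conjugating by P, we get:

e^{tA} =
  [exp(-3*t), -t*exp(-3*t)]
  [0, exp(-3*t)]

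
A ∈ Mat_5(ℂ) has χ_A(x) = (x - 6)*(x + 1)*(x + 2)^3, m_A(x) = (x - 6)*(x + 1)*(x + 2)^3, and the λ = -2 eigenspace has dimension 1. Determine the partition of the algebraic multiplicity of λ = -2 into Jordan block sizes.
Block sizes for λ = -2: [3]

Step 1 — from the characteristic polynomial, algebraic multiplicity of λ = -2 is 3. From dim ker(A − (-2)·I) = 1, there are exactly 1 Jordan blocks for λ = -2.
Step 2 — from the minimal polynomial, the factor (x + 2)^3 tells us the largest block for λ = -2 has size 3.
Step 3 — with total size 3, 1 blocks, and largest block 3, the block sizes (in nonincreasing order) are [3].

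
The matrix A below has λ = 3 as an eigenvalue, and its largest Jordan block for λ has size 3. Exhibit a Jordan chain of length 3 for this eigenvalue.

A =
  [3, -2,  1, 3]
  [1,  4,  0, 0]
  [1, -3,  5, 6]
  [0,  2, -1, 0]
A Jordan chain for λ = 3 of length 3:
v_1 = (-1, 1, -1, 1)ᵀ
v_2 = (0, 1, 1, 0)ᵀ
v_3 = (1, 0, 0, 0)ᵀ

Let N = A − (3)·I. We want v_3 with N^3 v_3 = 0 but N^2 v_3 ≠ 0; then v_{j-1} := N · v_j for j = 3, …, 2.

Pick v_3 = (1, 0, 0, 0)ᵀ.
Then v_2 = N · v_3 = (0, 1, 1, 0)ᵀ.
Then v_1 = N · v_2 = (-1, 1, -1, 1)ᵀ.

Sanity check: (A − (3)·I) v_1 = (0, 0, 0, 0)ᵀ = 0. ✓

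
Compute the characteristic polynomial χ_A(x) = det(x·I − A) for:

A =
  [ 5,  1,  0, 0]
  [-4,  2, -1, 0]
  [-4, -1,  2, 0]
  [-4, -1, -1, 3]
x^4 - 12*x^3 + 54*x^2 - 108*x + 81

Expanding det(x·I − A) (e.g. by cofactor expansion or by noting that A is similar to its Jordan form J, which has the same characteristic polynomial as A) gives
  χ_A(x) = x^4 - 12*x^3 + 54*x^2 - 108*x + 81
which factors as (x - 3)^4. The eigenvalues (with algebraic multiplicities) are λ = 3 with multiplicity 4.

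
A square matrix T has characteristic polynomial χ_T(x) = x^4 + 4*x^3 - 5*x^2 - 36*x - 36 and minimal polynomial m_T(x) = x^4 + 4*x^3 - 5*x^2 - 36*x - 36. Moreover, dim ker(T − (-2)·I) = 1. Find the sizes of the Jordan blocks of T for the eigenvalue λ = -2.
Block sizes for λ = -2: [2]

Step 1 — from the characteristic polynomial, algebraic multiplicity of λ = -2 is 2. From dim ker(T − (-2)·I) = 1, there are exactly 1 Jordan blocks for λ = -2.
Step 2 — from the minimal polynomial, the factor (x + 2)^2 tells us the largest block for λ = -2 has size 2.
Step 3 — with total size 2, 1 blocks, and largest block 2, the block sizes (in nonincreasing order) are [2].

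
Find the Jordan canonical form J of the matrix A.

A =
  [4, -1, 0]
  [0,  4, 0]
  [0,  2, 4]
J_2(4) ⊕ J_1(4)

The characteristic polynomial is
  det(x·I − A) = x^3 - 12*x^2 + 48*x - 64 = (x - 4)^3

Eigenvalues and multiplicities (the geometric multiplicity of λ is n − rank(A − λI), which equals the number of Jordan blocks for λ):
  λ = 4: algebraic multiplicity = 3, geometric multiplicity = 2

Determining the block sizes for each eigenvalue:
  λ = 4: 2 blocks summing to 3 forces exactly one block of size 2 and the rest size 1 → block sizes [2, 1]

Assembling the blocks gives a Jordan form
J =
  [4, 1, 0]
  [0, 4, 0]
  [0, 0, 4]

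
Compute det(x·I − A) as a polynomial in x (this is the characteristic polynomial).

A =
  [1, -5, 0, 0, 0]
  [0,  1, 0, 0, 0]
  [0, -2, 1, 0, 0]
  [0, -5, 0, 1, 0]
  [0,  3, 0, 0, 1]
x^5 - 5*x^4 + 10*x^3 - 10*x^2 + 5*x - 1

Expanding det(x·I − A) (e.g. by cofactor expansion or by noting that A is similar to its Jordan form J, which has the same characteristic polynomial as A) gives
  χ_A(x) = x^5 - 5*x^4 + 10*x^3 - 10*x^2 + 5*x - 1
which factors as (x - 1)^5. The eigenvalues (with algebraic multiplicities) are λ = 1 with multiplicity 5.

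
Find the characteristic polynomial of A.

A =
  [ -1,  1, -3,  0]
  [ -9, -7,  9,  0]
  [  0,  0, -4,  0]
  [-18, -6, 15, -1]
x^4 + 13*x^3 + 60*x^2 + 112*x + 64

Expanding det(x·I − A) (e.g. by cofactor expansion or by noting that A is similar to its Jordan form J, which has the same characteristic polynomial as A) gives
  χ_A(x) = x^4 + 13*x^3 + 60*x^2 + 112*x + 64
which factors as (x + 1)*(x + 4)^3. The eigenvalues (with algebraic multiplicities) are λ = -4 with multiplicity 3, λ = -1 with multiplicity 1.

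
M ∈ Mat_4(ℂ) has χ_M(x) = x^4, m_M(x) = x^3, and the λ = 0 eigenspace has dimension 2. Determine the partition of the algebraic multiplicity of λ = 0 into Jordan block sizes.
Block sizes for λ = 0: [3, 1]

Step 1 — from the characteristic polynomial, algebraic multiplicity of λ = 0 is 4. From dim ker(M − (0)·I) = 2, there are exactly 2 Jordan blocks for λ = 0.
Step 2 — from the minimal polynomial, the factor (x − 0)^3 tells us the largest block for λ = 0 has size 3.
Step 3 — with total size 4, 2 blocks, and largest block 3, the block sizes (in nonincreasing order) are [3, 1].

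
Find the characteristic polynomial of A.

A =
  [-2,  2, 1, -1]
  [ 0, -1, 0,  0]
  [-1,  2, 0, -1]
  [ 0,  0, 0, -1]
x^4 + 4*x^3 + 6*x^2 + 4*x + 1

Expanding det(x·I − A) (e.g. by cofactor expansion or by noting that A is similar to its Jordan form J, which has the same characteristic polynomial as A) gives
  χ_A(x) = x^4 + 4*x^3 + 6*x^2 + 4*x + 1
which factors as (x + 1)^4. The eigenvalues (with algebraic multiplicities) are λ = -1 with multiplicity 4.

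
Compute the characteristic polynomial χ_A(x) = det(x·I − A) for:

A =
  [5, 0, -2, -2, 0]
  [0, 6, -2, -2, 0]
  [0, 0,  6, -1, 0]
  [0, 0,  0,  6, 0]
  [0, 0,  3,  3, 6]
x^5 - 29*x^4 + 336*x^3 - 1944*x^2 + 5616*x - 6480

Expanding det(x·I − A) (e.g. by cofactor expansion or by noting that A is similar to its Jordan form J, which has the same characteristic polynomial as A) gives
  χ_A(x) = x^5 - 29*x^4 + 336*x^3 - 1944*x^2 + 5616*x - 6480
which factors as (x - 6)^4*(x - 5). The eigenvalues (with algebraic multiplicities) are λ = 5 with multiplicity 1, λ = 6 with multiplicity 4.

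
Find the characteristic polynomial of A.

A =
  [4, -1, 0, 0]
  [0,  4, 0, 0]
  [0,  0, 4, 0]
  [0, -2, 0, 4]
x^4 - 16*x^3 + 96*x^2 - 256*x + 256

Expanding det(x·I − A) (e.g. by cofactor expansion or by noting that A is similar to its Jordan form J, which has the same characteristic polynomial as A) gives
  χ_A(x) = x^4 - 16*x^3 + 96*x^2 - 256*x + 256
which factors as (x - 4)^4. The eigenvalues (with algebraic multiplicities) are λ = 4 with multiplicity 4.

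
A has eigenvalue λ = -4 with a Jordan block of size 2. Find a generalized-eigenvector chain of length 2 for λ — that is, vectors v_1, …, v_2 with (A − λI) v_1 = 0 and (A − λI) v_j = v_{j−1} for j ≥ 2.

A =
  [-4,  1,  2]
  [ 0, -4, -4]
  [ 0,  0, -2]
A Jordan chain for λ = -4 of length 2:
v_1 = (1, 0, 0)ᵀ
v_2 = (0, 1, 0)ᵀ

Let N = A − (-4)·I. We want v_2 with N^2 v_2 = 0 but N^1 v_2 ≠ 0; then v_{j-1} := N · v_j for j = 2, …, 2.

Pick v_2 = (0, 1, 0)ᵀ.
Then v_1 = N · v_2 = (1, 0, 0)ᵀ.

Sanity check: (A − (-4)·I) v_1 = (0, 0, 0)ᵀ = 0. ✓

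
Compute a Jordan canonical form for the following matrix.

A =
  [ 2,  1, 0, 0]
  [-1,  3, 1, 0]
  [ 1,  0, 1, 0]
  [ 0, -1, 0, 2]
J_3(2) ⊕ J_1(2)

The characteristic polynomial is
  det(x·I − A) = x^4 - 8*x^3 + 24*x^2 - 32*x + 16 = (x - 2)^4

Eigenvalues and multiplicities (the geometric multiplicity of λ is n − rank(A − λI), which equals the number of Jordan blocks for λ):
  λ = 2: algebraic multiplicity = 4, geometric multiplicity = 2

Determining the block sizes for each eigenvalue:
  λ = 2: with am = 4 and gm = 2, the partition is not yet determined (e.g. several partitions of 4 into 2 parts exist). Let N = A − (2)·I. Computing rank(N^1) = 2, rank(N^2) = 1, rank(N^3) = 0; the number of blocks of size ≥ j is rank(N^{j−1}) − rank(N^j), giving [2, 1, 1]. So we have 1 block(s) of size 3, 1 block(s) of size 1 → block sizes [3, 1]

Assembling the blocks gives a Jordan form
J =
  [2, 1, 0, 0]
  [0, 2, 1, 0]
  [0, 0, 2, 0]
  [0, 0, 0, 2]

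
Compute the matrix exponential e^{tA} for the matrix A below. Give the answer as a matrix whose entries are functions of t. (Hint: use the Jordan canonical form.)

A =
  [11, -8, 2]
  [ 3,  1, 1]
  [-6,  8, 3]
e^{tA} =
  [6*t*exp(5*t) + exp(5*t), -8*t*exp(5*t), 2*t*exp(5*t)]
  [3*t*exp(5*t), -4*t*exp(5*t) + exp(5*t), t*exp(5*t)]
  [-6*t*exp(5*t), 8*t*exp(5*t), -2*t*exp(5*t) + exp(5*t)]

Strategy: write A = P · J · P⁻¹ where J is a Jordan canonical form, so e^{tA} = P · e^{tJ} · P⁻¹, and e^{tJ} can be computed block-by-block.

A has Jordan form
J =
  [5, 1, 0]
  [0, 5, 0]
  [0, 0, 5]
(up to reordering of blocks).

Per-block formulas:
  For a 2×2 Jordan block J_2(5): exp(t · J_2(5)) = e^(5t)·(I + t·N), where N is the 2×2 nilpotent shift.
  For a 1×1 block at λ = 5: exp(t · [5]) = [e^(5t)].

After assembling e^{tJ} and conjugating by P, we get:

e^{tA} =
  [6*t*exp(5*t) + exp(5*t), -8*t*exp(5*t), 2*t*exp(5*t)]
  [3*t*exp(5*t), -4*t*exp(5*t) + exp(5*t), t*exp(5*t)]
  [-6*t*exp(5*t), 8*t*exp(5*t), -2*t*exp(5*t) + exp(5*t)]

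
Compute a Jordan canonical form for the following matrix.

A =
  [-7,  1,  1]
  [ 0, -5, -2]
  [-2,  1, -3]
J_3(-5)

The characteristic polynomial is
  det(x·I − A) = x^3 + 15*x^2 + 75*x + 125 = (x + 5)^3

Eigenvalues and multiplicities (the geometric multiplicity of λ is n − rank(A − λI), which equals the number of Jordan blocks for λ):
  λ = -5: algebraic multiplicity = 3, geometric multiplicity = 1

Determining the block sizes for each eigenvalue:
  λ = -5: one block (gm = 1), so the single block has size am = 3 → block sizes [3]

Assembling the blocks gives a Jordan form
J =
  [-5,  1,  0]
  [ 0, -5,  1]
  [ 0,  0, -5]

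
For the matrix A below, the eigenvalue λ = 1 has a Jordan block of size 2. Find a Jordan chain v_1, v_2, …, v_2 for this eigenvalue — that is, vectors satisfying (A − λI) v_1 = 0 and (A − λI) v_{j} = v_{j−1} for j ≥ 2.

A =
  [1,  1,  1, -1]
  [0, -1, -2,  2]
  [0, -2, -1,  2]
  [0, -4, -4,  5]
A Jordan chain for λ = 1 of length 2:
v_1 = (1, -2, -2, -4)ᵀ
v_2 = (0, 1, 0, 0)ᵀ

Let N = A − (1)·I. We want v_2 with N^2 v_2 = 0 but N^1 v_2 ≠ 0; then v_{j-1} := N · v_j for j = 2, …, 2.

Pick v_2 = (0, 1, 0, 0)ᵀ.
Then v_1 = N · v_2 = (1, -2, -2, -4)ᵀ.

Sanity check: (A − (1)·I) v_1 = (0, 0, 0, 0)ᵀ = 0. ✓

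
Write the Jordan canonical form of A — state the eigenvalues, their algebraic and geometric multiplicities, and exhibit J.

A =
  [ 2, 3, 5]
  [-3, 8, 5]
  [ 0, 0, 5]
J_2(5) ⊕ J_1(5)

The characteristic polynomial is
  det(x·I − A) = x^3 - 15*x^2 + 75*x - 125 = (x - 5)^3

Eigenvalues and multiplicities (the geometric multiplicity of λ is n − rank(A − λI), which equals the number of Jordan blocks for λ):
  λ = 5: algebraic multiplicity = 3, geometric multiplicity = 2

Determining the block sizes for each eigenvalue:
  λ = 5: 2 blocks summing to 3 forces exactly one block of size 2 and the rest size 1 → block sizes [2, 1]

Assembling the blocks gives a Jordan form
J =
  [5, 1, 0]
  [0, 5, 0]
  [0, 0, 5]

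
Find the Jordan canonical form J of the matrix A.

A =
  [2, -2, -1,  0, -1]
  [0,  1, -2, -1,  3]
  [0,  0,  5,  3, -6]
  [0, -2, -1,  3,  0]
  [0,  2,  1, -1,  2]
J_2(2) ⊕ J_2(2) ⊕ J_1(5)

The characteristic polynomial is
  det(x·I − A) = x^5 - 13*x^4 + 64*x^3 - 152*x^2 + 176*x - 80 = (x - 5)*(x - 2)^4

Eigenvalues and multiplicities (the geometric multiplicity of λ is n − rank(A − λI), which equals the number of Jordan blocks for λ):
  λ = 2: algebraic multiplicity = 4, geometric multiplicity = 2
  λ = 5: algebraic multiplicity = 1, geometric multiplicity = 1

Determining the block sizes for each eigenvalue:
  λ = 2: with am = 4 and gm = 2, the partition is not yet determined (e.g. several partitions of 4 into 2 parts exist). Let N = A − (2)·I. Computing rank(N^1) = 3, rank(N^2) = 1; the number of blocks of size ≥ j is rank(N^{j−1}) − rank(N^j), giving [2, 2]. So we have 2 block(s) of size 2 → block sizes [2, 2]
  λ = 5: one block (gm = 1), so the single block has size am = 1 → block sizes [1]

Assembling the blocks gives a Jordan form
J =
  [2, 1, 0, 0, 0]
  [0, 2, 0, 0, 0]
  [0, 0, 2, 1, 0]
  [0, 0, 0, 2, 0]
  [0, 0, 0, 0, 5]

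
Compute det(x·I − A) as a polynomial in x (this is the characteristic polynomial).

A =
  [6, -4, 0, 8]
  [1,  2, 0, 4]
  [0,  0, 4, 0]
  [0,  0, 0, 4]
x^4 - 16*x^3 + 96*x^2 - 256*x + 256

Expanding det(x·I − A) (e.g. by cofactor expansion or by noting that A is similar to its Jordan form J, which has the same characteristic polynomial as A) gives
  χ_A(x) = x^4 - 16*x^3 + 96*x^2 - 256*x + 256
which factors as (x - 4)^4. The eigenvalues (with algebraic multiplicities) are λ = 4 with multiplicity 4.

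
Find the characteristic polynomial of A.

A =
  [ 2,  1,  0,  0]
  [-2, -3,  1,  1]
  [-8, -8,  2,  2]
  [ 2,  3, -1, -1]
x^4

Expanding det(x·I − A) (e.g. by cofactor expansion or by noting that A is similar to its Jordan form J, which has the same characteristic polynomial as A) gives
  χ_A(x) = x^4
which factors as x^4. The eigenvalues (with algebraic multiplicities) are λ = 0 with multiplicity 4.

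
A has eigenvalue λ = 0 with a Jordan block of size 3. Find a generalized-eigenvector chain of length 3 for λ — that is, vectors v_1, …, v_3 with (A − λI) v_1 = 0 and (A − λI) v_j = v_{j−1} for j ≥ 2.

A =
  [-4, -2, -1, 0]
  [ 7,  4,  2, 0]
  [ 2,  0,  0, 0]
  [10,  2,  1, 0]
A Jordan chain for λ = 0 of length 3:
v_1 = (0, 4, -8, -24)ᵀ
v_2 = (-4, 7, 2, 10)ᵀ
v_3 = (1, 0, 0, 0)ᵀ

Let N = A − (0)·I. We want v_3 with N^3 v_3 = 0 but N^2 v_3 ≠ 0; then v_{j-1} := N · v_j for j = 3, …, 2.

Pick v_3 = (1, 0, 0, 0)ᵀ.
Then v_2 = N · v_3 = (-4, 7, 2, 10)ᵀ.
Then v_1 = N · v_2 = (0, 4, -8, -24)ᵀ.

Sanity check: (A − (0)·I) v_1 = (0, 0, 0, 0)ᵀ = 0. ✓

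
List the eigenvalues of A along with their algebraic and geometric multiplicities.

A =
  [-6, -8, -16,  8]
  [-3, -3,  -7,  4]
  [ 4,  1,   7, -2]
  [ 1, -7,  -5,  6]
λ = -2: alg = 1, geom = 1; λ = 2: alg = 3, geom = 1

Step 1 — factor the characteristic polynomial to read off the algebraic multiplicities:
  χ_A(x) = (x - 2)^3*(x + 2)

Step 2 — compute geometric multiplicities via the rank-nullity identity g(λ) = n − rank(A − λI):
  rank(A − (-2)·I) = 3, so dim ker(A − (-2)·I) = n − 3 = 1
  rank(A − (2)·I) = 3, so dim ker(A − (2)·I) = n − 3 = 1

Summary:
  λ = -2: algebraic multiplicity = 1, geometric multiplicity = 1
  λ = 2: algebraic multiplicity = 3, geometric multiplicity = 1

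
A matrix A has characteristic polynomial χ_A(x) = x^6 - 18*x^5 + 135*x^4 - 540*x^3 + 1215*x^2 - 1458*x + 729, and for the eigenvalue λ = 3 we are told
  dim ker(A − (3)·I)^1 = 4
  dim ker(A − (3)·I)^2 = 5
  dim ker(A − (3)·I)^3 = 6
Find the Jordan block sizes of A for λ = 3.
Block sizes for λ = 3: [3, 1, 1, 1]

From the dimensions of kernels of powers, the number of Jordan blocks of size at least j is d_j − d_{j−1} where d_j = dim ker(N^j) (with d_0 = 0). Computing the differences gives [4, 1, 1].
The number of blocks of size exactly k is (#blocks of size ≥ k) − (#blocks of size ≥ k + 1), so the partition is: 3 block(s) of size 1, 1 block(s) of size 3.
In nonincreasing order the block sizes are [3, 1, 1, 1].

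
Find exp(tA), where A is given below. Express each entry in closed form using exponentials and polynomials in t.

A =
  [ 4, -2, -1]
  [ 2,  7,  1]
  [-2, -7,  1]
e^{tA} =
  [-t^2*exp(4*t) + exp(4*t), t^2*exp(4*t)/2 - 2*t*exp(4*t), t^2*exp(4*t)/2 - t*exp(4*t)]
  [2*t^2*exp(4*t) + 2*t*exp(4*t), -t^2*exp(4*t) + 3*t*exp(4*t) + exp(4*t), -t^2*exp(4*t) + t*exp(4*t)]
  [-4*t^2*exp(4*t) - 2*t*exp(4*t), 2*t^2*exp(4*t) - 7*t*exp(4*t), 2*t^2*exp(4*t) - 3*t*exp(4*t) + exp(4*t)]

Strategy: write A = P · J · P⁻¹ where J is a Jordan canonical form, so e^{tA} = P · e^{tJ} · P⁻¹, and e^{tJ} can be computed block-by-block.

A has Jordan form
J =
  [4, 1, 0]
  [0, 4, 1]
  [0, 0, 4]
(up to reordering of blocks).

Per-block formulas:
  For a 3×3 Jordan block J_3(4): exp(t · J_3(4)) = e^(4t)·(I + t·N + (t^2/2)·N^2), where N is the 3×3 nilpotent shift.

After assembling e^{tJ} and conjugating by P, we get:

e^{tA} =
  [-t^2*exp(4*t) + exp(4*t), t^2*exp(4*t)/2 - 2*t*exp(4*t), t^2*exp(4*t)/2 - t*exp(4*t)]
  [2*t^2*exp(4*t) + 2*t*exp(4*t), -t^2*exp(4*t) + 3*t*exp(4*t) + exp(4*t), -t^2*exp(4*t) + t*exp(4*t)]
  [-4*t^2*exp(4*t) - 2*t*exp(4*t), 2*t^2*exp(4*t) - 7*t*exp(4*t), 2*t^2*exp(4*t) - 3*t*exp(4*t) + exp(4*t)]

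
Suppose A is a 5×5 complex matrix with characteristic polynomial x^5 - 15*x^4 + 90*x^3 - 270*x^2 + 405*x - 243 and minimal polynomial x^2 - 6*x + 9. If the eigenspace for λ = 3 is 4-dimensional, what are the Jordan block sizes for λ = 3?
Block sizes for λ = 3: [2, 1, 1, 1]

Step 1 — from the characteristic polynomial, algebraic multiplicity of λ = 3 is 5. From dim ker(A − (3)·I) = 4, there are exactly 4 Jordan blocks for λ = 3.
Step 2 — from the minimal polynomial, the factor (x − 3)^2 tells us the largest block for λ = 3 has size 2.
Step 3 — with total size 5, 4 blocks, and largest block 2, the block sizes (in nonincreasing order) are [2, 1, 1, 1].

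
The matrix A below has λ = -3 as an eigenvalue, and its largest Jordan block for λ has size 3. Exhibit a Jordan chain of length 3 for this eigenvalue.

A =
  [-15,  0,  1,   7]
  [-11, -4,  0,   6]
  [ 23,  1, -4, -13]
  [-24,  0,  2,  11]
A Jordan chain for λ = -3 of length 3:
v_1 = (-1, -1, 2, -2)ᵀ
v_2 = (-12, -11, 23, -24)ᵀ
v_3 = (1, 0, 0, 0)ᵀ

Let N = A − (-3)·I. We want v_3 with N^3 v_3 = 0 but N^2 v_3 ≠ 0; then v_{j-1} := N · v_j for j = 3, …, 2.

Pick v_3 = (1, 0, 0, 0)ᵀ.
Then v_2 = N · v_3 = (-12, -11, 23, -24)ᵀ.
Then v_1 = N · v_2 = (-1, -1, 2, -2)ᵀ.

Sanity check: (A − (-3)·I) v_1 = (0, 0, 0, 0)ᵀ = 0. ✓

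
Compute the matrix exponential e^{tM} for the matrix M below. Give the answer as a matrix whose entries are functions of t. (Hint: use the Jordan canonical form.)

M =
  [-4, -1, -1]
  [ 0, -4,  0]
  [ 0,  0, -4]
e^{tM} =
  [exp(-4*t), -t*exp(-4*t), -t*exp(-4*t)]
  [0, exp(-4*t), 0]
  [0, 0, exp(-4*t)]

Strategy: write M = P · J · P⁻¹ where J is a Jordan canonical form, so e^{tM} = P · e^{tJ} · P⁻¹, and e^{tJ} can be computed block-by-block.

M has Jordan form
J =
  [-4,  1,  0]
  [ 0, -4,  0]
  [ 0,  0, -4]
(up to reordering of blocks).

Per-block formulas:
  For a 2×2 Jordan block J_2(-4): exp(t · J_2(-4)) = e^(-4t)·(I + t·N), where N is the 2×2 nilpotent shift.
  For a 1×1 block at λ = -4: exp(t · [-4]) = [e^(-4t)].

After assembling e^{tJ} and conjugating by P, we get:

e^{tM} =
  [exp(-4*t), -t*exp(-4*t), -t*exp(-4*t)]
  [0, exp(-4*t), 0]
  [0, 0, exp(-4*t)]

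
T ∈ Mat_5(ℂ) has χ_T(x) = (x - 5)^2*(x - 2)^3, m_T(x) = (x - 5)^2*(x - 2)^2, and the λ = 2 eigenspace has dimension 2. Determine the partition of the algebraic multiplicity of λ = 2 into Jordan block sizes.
Block sizes for λ = 2: [2, 1]

Step 1 — from the characteristic polynomial, algebraic multiplicity of λ = 2 is 3. From dim ker(T − (2)·I) = 2, there are exactly 2 Jordan blocks for λ = 2.
Step 2 — from the minimal polynomial, the factor (x − 2)^2 tells us the largest block for λ = 2 has size 2.
Step 3 — with total size 3, 2 blocks, and largest block 2, the block sizes (in nonincreasing order) are [2, 1].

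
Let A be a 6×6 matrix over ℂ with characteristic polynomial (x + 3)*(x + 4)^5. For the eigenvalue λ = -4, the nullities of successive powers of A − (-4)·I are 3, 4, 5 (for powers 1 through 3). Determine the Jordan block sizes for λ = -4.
Block sizes for λ = -4: [3, 1, 1]

From the dimensions of kernels of powers, the number of Jordan blocks of size at least j is d_j − d_{j−1} where d_j = dim ker(N^j) (with d_0 = 0). Computing the differences gives [3, 1, 1].
The number of blocks of size exactly k is (#blocks of size ≥ k) − (#blocks of size ≥ k + 1), so the partition is: 2 block(s) of size 1, 1 block(s) of size 3.
In nonincreasing order the block sizes are [3, 1, 1].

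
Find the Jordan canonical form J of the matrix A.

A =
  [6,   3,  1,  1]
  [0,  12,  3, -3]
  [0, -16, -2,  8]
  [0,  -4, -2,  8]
J_3(6) ⊕ J_1(6)

The characteristic polynomial is
  det(x·I − A) = x^4 - 24*x^3 + 216*x^2 - 864*x + 1296 = (x - 6)^4

Eigenvalues and multiplicities (the geometric multiplicity of λ is n − rank(A − λI), which equals the number of Jordan blocks for λ):
  λ = 6: algebraic multiplicity = 4, geometric multiplicity = 2

Determining the block sizes for each eigenvalue:
  λ = 6: with am = 4 and gm = 2, the partition is not yet determined (e.g. several partitions of 4 into 2 parts exist). Let N = A − (6)·I. Computing rank(N^1) = 2, rank(N^2) = 1, rank(N^3) = 0; the number of blocks of size ≥ j is rank(N^{j−1}) − rank(N^j), giving [2, 1, 1]. So we have 1 block(s) of size 3, 1 block(s) of size 1 → block sizes [3, 1]

Assembling the blocks gives a Jordan form
J =
  [6, 1, 0, 0]
  [0, 6, 1, 0]
  [0, 0, 6, 0]
  [0, 0, 0, 6]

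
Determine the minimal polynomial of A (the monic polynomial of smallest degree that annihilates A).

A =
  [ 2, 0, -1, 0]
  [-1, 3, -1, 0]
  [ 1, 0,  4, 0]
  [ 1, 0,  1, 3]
x^2 - 6*x + 9

The characteristic polynomial is χ_A(x) = (x - 3)^4, so the eigenvalues are known. The minimal polynomial is
  m_A(x) = Π_λ (x − λ)^{k_λ}
where k_λ is the size of the *largest* Jordan block for λ (equivalently, the smallest k with (A − λI)^k v = 0 for every generalised eigenvector v of λ).

  λ = 3: largest Jordan block has size 2, contributing (x − 3)^2

So m_A(x) = (x - 3)^2 = x^2 - 6*x + 9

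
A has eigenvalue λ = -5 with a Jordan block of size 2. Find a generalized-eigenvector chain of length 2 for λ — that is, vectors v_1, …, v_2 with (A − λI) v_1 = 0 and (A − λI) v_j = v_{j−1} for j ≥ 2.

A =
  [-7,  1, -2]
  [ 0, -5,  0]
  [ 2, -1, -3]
A Jordan chain for λ = -5 of length 2:
v_1 = (-2, 0, 2)ᵀ
v_2 = (1, 0, 0)ᵀ

Let N = A − (-5)·I. We want v_2 with N^2 v_2 = 0 but N^1 v_2 ≠ 0; then v_{j-1} := N · v_j for j = 2, …, 2.

Pick v_2 = (1, 0, 0)ᵀ.
Then v_1 = N · v_2 = (-2, 0, 2)ᵀ.

Sanity check: (A − (-5)·I) v_1 = (0, 0, 0)ᵀ = 0. ✓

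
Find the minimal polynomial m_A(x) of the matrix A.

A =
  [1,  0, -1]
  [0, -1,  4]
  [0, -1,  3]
x^3 - 3*x^2 + 3*x - 1

The characteristic polynomial is χ_A(x) = (x - 1)^3, so the eigenvalues are known. The minimal polynomial is
  m_A(x) = Π_λ (x − λ)^{k_λ}
where k_λ is the size of the *largest* Jordan block for λ (equivalently, the smallest k with (A − λI)^k v = 0 for every generalised eigenvector v of λ).

  λ = 1: largest Jordan block has size 3, contributing (x − 1)^3

So m_A(x) = (x - 1)^3 = x^3 - 3*x^2 + 3*x - 1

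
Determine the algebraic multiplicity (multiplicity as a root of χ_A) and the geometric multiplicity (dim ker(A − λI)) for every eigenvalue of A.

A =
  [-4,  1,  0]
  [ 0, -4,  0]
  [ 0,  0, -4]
λ = -4: alg = 3, geom = 2

Step 1 — factor the characteristic polynomial to read off the algebraic multiplicities:
  χ_A(x) = (x + 4)^3

Step 2 — compute geometric multiplicities via the rank-nullity identity g(λ) = n − rank(A − λI):
  rank(A − (-4)·I) = 1, so dim ker(A − (-4)·I) = n − 1 = 2

Summary:
  λ = -4: algebraic multiplicity = 3, geometric multiplicity = 2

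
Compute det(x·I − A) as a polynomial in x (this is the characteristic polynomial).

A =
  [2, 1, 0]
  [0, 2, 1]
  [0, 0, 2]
x^3 - 6*x^2 + 12*x - 8

Expanding det(x·I − A) (e.g. by cofactor expansion or by noting that A is similar to its Jordan form J, which has the same characteristic polynomial as A) gives
  χ_A(x) = x^3 - 6*x^2 + 12*x - 8
which factors as (x - 2)^3. The eigenvalues (with algebraic multiplicities) are λ = 2 with multiplicity 3.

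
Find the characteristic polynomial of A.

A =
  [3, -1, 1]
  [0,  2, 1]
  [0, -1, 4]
x^3 - 9*x^2 + 27*x - 27

Expanding det(x·I − A) (e.g. by cofactor expansion or by noting that A is similar to its Jordan form J, which has the same characteristic polynomial as A) gives
  χ_A(x) = x^3 - 9*x^2 + 27*x - 27
which factors as (x - 3)^3. The eigenvalues (with algebraic multiplicities) are λ = 3 with multiplicity 3.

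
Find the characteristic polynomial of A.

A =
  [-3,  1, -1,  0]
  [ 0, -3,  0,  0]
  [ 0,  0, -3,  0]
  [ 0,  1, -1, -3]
x^4 + 12*x^3 + 54*x^2 + 108*x + 81

Expanding det(x·I − A) (e.g. by cofactor expansion or by noting that A is similar to its Jordan form J, which has the same characteristic polynomial as A) gives
  χ_A(x) = x^4 + 12*x^3 + 54*x^2 + 108*x + 81
which factors as (x + 3)^4. The eigenvalues (with algebraic multiplicities) are λ = -3 with multiplicity 4.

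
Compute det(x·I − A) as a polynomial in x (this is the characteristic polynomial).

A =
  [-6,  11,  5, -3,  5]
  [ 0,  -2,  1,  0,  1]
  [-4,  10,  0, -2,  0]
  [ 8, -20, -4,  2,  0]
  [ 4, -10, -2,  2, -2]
x^5 + 8*x^4 + 24*x^3 + 32*x^2 + 16*x

Expanding det(x·I − A) (e.g. by cofactor expansion or by noting that A is similar to its Jordan form J, which has the same characteristic polynomial as A) gives
  χ_A(x) = x^5 + 8*x^4 + 24*x^3 + 32*x^2 + 16*x
which factors as x*(x + 2)^4. The eigenvalues (with algebraic multiplicities) are λ = -2 with multiplicity 4, λ = 0 with multiplicity 1.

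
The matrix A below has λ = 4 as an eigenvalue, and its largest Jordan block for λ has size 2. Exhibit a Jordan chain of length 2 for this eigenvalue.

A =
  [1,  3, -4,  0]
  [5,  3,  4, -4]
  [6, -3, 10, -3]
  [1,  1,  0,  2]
A Jordan chain for λ = 4 of length 2:
v_1 = (-3, 5, 6, 1)ᵀ
v_2 = (1, 0, 0, 0)ᵀ

Let N = A − (4)·I. We want v_2 with N^2 v_2 = 0 but N^1 v_2 ≠ 0; then v_{j-1} := N · v_j for j = 2, …, 2.

Pick v_2 = (1, 0, 0, 0)ᵀ.
Then v_1 = N · v_2 = (-3, 5, 6, 1)ᵀ.

Sanity check: (A − (4)·I) v_1 = (0, 0, 0, 0)ᵀ = 0. ✓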